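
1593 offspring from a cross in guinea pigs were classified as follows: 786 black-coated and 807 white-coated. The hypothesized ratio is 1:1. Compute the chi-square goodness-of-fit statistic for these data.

0.277

The 1:1 ratio has 2 parts, so with N = 1593 the expected counts are:
  black-coated: 1593 × 1/2 = 796.5
  white-coated: 1593 × 1/2 = 796.5
χ² = Σ (O − E)² / E
  black-coated: (786 − 796.5)² / 796.5 = 0.1384
  white-coated: (807 − 796.5)² / 796.5 = 0.1384
χ² = 0.1384 + 0.1384 = 0.2768 ≈ 0.277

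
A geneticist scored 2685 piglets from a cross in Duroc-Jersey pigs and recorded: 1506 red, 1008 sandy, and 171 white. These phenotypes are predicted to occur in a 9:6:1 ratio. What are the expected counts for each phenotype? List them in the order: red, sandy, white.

1510.3125, 1006.875, 167.8125

Under the 9:6:1 hypothesis (Σ ratio = 16, N = 2685):
  red: 2685 × 9/16 = 1510.3125
  sandy: 2685 × 6/16 = 1006.875
  white: 2685 × 1/16 = 167.8125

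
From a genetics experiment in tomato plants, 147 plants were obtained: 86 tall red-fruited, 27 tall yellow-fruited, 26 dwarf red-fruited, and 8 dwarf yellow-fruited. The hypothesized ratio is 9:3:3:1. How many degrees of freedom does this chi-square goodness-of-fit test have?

3

A goodness-of-fit test with 4 phenotype classes has df = 4 − 1 = 3.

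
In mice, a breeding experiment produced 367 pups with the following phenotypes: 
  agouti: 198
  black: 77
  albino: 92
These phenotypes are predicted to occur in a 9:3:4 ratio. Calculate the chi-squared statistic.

1.320

Total ratio parts = 16. Expected numbers out of 367:
  agouti: 367 × 9/16 = 206.4375
  black: 367 × 3/16 = 68.8125
  albino: 367 × 4/16 = 91.75
χ² = Σ (O − E)² / E
  agouti: (198 − 206.4375)² / 206.4375 = 0.3449
  black: (77 − 68.8125)² / 68.8125 = 0.9742
  albino: (92 − 91.75)² / 91.75 = 0.0007
χ² = 0.3449 + 0.9742 + 0.0007 = 1.3198 ≈ 1.320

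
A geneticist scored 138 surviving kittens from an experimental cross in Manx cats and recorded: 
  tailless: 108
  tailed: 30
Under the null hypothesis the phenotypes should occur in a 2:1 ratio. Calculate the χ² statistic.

Under the 2:1 hypothesis (Σ ratio = 3, N = 138):
  tailless: 138 × 2/3 = 92
  tailed: 138 × 1/3 = 46
χ² = Σ (O − E)² / E
  tailless: (108 − 92)² / 92 = 2.7826
  tailed: (30 − 46)² / 46 = 5.5652
χ² = 2.7826 + 5.5652 = 8.3478 ≈ 8.348

8.348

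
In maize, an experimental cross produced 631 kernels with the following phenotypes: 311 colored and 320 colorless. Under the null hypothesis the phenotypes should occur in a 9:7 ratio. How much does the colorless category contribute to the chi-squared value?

The 9:7 ratio has 16 parts, so with N = 631 the expected counts are:
  colored: 631 × 9/16 = 354.9375
  colorless: 631 × 7/16 = 276.0625
Contribution of colorless: (320 − 276.0625)² / 276.0625 = 6.9930

6.993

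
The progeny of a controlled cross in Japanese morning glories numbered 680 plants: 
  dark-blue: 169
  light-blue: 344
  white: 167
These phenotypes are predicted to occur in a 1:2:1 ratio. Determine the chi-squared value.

Expected counts for N = 680 under a 1:2:1 ratio (total parts = 4):
  dark-blue: 680 × 1/4 = 170
  light-blue: 680 × 2/4 = 340
  white: 680 × 1/4 = 170
χ² = Σ (O − E)² / E
  dark-blue: (169 − 170)² / 170 = 0.0059
  light-blue: (344 − 340)² / 340 = 0.0471
  white: (167 − 170)² / 170 = 0.0529
χ² = 0.0059 + 0.0471 + 0.0529 = 0.1059 ≈ 0.106

0.106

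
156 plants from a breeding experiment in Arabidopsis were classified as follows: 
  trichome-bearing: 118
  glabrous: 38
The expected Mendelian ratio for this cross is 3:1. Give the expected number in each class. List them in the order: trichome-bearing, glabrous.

Total ratio parts = 4. Expected numbers out of 156:
  trichome-bearing: 156 × 3/4 = 117
  glabrous: 156 × 1/4 = 39

117, 39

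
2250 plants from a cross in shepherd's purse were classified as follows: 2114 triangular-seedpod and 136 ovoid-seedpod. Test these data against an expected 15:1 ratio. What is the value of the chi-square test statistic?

0.162

Total ratio parts = 16. Expected numbers out of 2250:
  triangular-seedpod: 2250 × 15/16 = 2109.375
  ovoid-seedpod: 2250 × 1/16 = 140.625
χ² = Σ (O − E)² / E
  triangular-seedpod: (2114 − 2109.375)² / 2109.375 = 0.0101
  ovoid-seedpod: (136 − 140.625)² / 140.625 = 0.1521
χ² = 0.0101 + 0.1521 = 0.1622 ≈ 0.162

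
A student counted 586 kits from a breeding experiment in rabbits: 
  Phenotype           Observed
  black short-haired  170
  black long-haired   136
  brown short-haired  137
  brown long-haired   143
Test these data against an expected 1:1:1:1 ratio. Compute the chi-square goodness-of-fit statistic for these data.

5.222

The 1:1:1:1 ratio has 4 parts, so with N = 586 the expected counts are:
  black short-haired: 586 × 1/4 = 146.5
  black long-haired: 586 × 1/4 = 146.5
  brown short-haired: 586 × 1/4 = 146.5
  brown long-haired: 586 × 1/4 = 146.5
χ² = Σ (O − E)² / E
  black short-haired: (170 − 146.5)² / 146.5 = 3.7696
  black long-haired: (136 − 146.5)² / 146.5 = 0.7526
  brown short-haired: (137 − 146.5)² / 146.5 = 0.6160
  brown long-haired: (143 − 146.5)² / 146.5 = 0.0836
χ² = 3.7696 + 0.7526 + 0.6160 + 0.0836 = 5.2218 ≈ 5.222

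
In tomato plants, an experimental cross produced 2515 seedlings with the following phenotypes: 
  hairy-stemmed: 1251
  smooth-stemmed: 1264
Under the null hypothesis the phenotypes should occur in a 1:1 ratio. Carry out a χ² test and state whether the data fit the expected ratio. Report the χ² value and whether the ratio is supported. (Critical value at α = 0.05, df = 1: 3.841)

The 1:1 ratio has 2 parts, so with N = 2515 the expected counts are:
  hairy-stemmed: 2515 × 1/2 = 1257.5
  smooth-stemmed: 2515 × 1/2 = 1257.5
χ² = Σ (O − E)² / E
  hairy-stemmed: (1251 − 1257.5)² / 1257.5 = 0.0336
  smooth-stemmed: (1264 − 1257.5)² / 1257.5 = 0.0336
χ² = 0.0336 + 0.0336 = 0.0672 ≈ 0.067
Degrees of freedom = 2 − 1 = 1; critical value at α = 0.05 is 3.841.
Since 0.067 < 3.841, we fail to reject the null hypothesis — the data are consistent with the 1:1 ratio.

0.067; consistent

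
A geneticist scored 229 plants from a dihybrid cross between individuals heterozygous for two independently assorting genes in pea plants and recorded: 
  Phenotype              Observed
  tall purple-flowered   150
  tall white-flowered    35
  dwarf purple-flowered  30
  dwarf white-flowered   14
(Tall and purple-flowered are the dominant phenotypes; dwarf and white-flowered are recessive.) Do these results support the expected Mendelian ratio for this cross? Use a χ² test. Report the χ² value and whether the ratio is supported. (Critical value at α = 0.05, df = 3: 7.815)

8.857; not consistent

A dihybrid F₂ with independent assortment and complete dominance at both loci gives a 9:3:3:1 phenotypic ratio.
The 9:3:3:1 ratio has 16 parts, so with N = 229 the expected counts are:
  tall purple-flowered: 229 × 9/16 = 128.8125
  tall white-flowered: 229 × 3/16 = 42.9375
  dwarf purple-flowered: 229 × 3/16 = 42.9375
  dwarf white-flowered: 229 × 1/16 = 14.3125
χ² = Σ (O − E)² / E
  tall purple-flowered: (150 − 128.8125)² / 128.8125 = 3.4850
  tall white-flowered: (35 − 42.9375)² / 42.9375 = 1.4673
  dwarf purple-flowered: (30 − 42.9375)² / 42.9375 = 3.8982
  dwarf white-flowered: (14 − 14.3125)² / 14.3125 = 0.0068
χ² = 3.4850 + 1.4673 + 3.8982 + 0.0068 = 8.8573 ≈ 8.857
Degrees of freedom = 4 − 1 = 3; critical value at α = 0.05 is 7.815.
Since 8.857 > 7.815, we reject the null hypothesis — the data do not fit the 9:3:3:1 ratio.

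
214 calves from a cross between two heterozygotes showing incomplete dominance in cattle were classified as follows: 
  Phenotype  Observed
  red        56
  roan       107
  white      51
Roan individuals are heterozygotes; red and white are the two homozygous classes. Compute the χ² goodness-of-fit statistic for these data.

0.234

With incomplete dominance, a heterozygote × heterozygote cross gives a 1:2:1 phenotypic ratio.
Total ratio parts = 4. Expected numbers out of 214:
  red: 214 × 1/4 = 53.5
  roan: 214 × 2/4 = 107
  white: 214 × 1/4 = 53.5
χ² = Σ (O − E)² / E
  red: (56 − 53.5)² / 53.5 = 0.1168
  roan: (107 − 107)² / 107 = 0.0000
  white: (51 − 53.5)² / 53.5 = 0.1168
χ² = 0.1168 + 0.0000 + 0.1168 = 0.2336 ≈ 0.234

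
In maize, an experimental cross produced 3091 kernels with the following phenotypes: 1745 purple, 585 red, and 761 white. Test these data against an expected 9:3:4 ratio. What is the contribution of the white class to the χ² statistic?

0.179

Total ratio parts = 16. Expected numbers out of 3091:
  purple: 3091 × 9/16 = 1738.6875
  red: 3091 × 3/16 = 579.5625
  white: 3091 × 4/16 = 772.75
Contribution of white: (761 − 772.75)² / 772.75 = 0.1787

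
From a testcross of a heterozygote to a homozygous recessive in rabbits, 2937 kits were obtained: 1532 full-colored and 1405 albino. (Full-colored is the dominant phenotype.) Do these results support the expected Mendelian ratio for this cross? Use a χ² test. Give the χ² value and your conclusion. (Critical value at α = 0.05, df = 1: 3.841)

5.492; not consistent

A testcross of a heterozygote (Aa × aa) gives a 1:1 phenotypic ratio.
Under the 1:1 hypothesis (Σ ratio = 2, N = 2937):
  full-colored: 2937 × 1/2 = 1468.5
  albino: 2937 × 1/2 = 1468.5
χ² = Σ (O − E)² / E
  full-colored: (1532 − 1468.5)² / 1468.5 = 2.7458
  albino: (1405 − 1468.5)² / 1468.5 = 2.7458
χ² = 2.7458 + 2.7458 = 5.4916 ≈ 5.492
Degrees of freedom = 2 − 1 = 1; critical value at α = 0.05 is 3.841.
Since 5.492 > 3.841, we reject the null hypothesis — the data do not fit the 1:1 ratio.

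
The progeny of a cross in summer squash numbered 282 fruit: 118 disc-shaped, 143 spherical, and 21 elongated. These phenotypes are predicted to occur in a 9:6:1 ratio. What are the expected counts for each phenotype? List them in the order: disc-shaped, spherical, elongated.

158.625, 105.75, 17.625

The 9:6:1 ratio has 16 parts, so with N = 282 the expected counts are:
  disc-shaped: 282 × 9/16 = 158.625
  spherical: 282 × 6/16 = 105.75
  elongated: 282 × 1/16 = 17.625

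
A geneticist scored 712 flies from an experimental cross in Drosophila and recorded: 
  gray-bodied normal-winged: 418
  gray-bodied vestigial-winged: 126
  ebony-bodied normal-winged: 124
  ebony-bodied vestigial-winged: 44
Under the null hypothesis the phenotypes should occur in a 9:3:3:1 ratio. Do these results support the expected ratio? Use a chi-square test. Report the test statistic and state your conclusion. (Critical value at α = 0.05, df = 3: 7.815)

Total ratio parts = 16. Expected numbers out of 712:
  gray-bodied normal-winged: 712 × 9/16 = 400.5
  gray-bodied vestigial-winged: 712 × 3/16 = 133.5
  ebony-bodied normal-winged: 712 × 3/16 = 133.5
  ebony-bodied vestigial-winged: 712 × 1/16 = 44.5
χ² = Σ (O − E)² / E
  gray-bodied normal-winged: (418 − 400.5)² / 400.5 = 0.7647
  gray-bodied vestigial-winged: (126 − 133.5)² / 133.5 = 0.4213
  ebony-bodied normal-winged: (124 − 133.5)² / 133.5 = 0.6760
  ebony-bodied vestigial-winged: (44 − 44.5)² / 44.5 = 0.0056
χ² = 0.7647 + 0.4213 + 0.6760 + 0.0056 = 1.8676 ≈ 1.868
Degrees of freedom = 4 − 1 = 3; critical value at α = 0.05 is 7.815.
Since 1.868 < 7.815, we fail to reject the null hypothesis — the data are consistent with the 9:3:3:1 ratio.

1.868; consistent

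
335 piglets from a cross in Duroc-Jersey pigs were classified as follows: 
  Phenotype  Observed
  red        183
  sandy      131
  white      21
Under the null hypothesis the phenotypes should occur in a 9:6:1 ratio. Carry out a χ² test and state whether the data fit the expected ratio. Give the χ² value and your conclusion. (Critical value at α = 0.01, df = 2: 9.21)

0.387; consistent

Total ratio parts = 16. Expected numbers out of 335:
  red: 335 × 9/16 = 188.4375
  sandy: 335 × 6/16 = 125.625
  white: 335 × 1/16 = 20.9375
χ² = Σ (O − E)² / E
  red: (183 − 188.4375)² / 188.4375 = 0.1569
  sandy: (131 − 125.625)² / 125.625 = 0.2300
  white: (21 − 20.9375)² / 20.9375 = 0.0002
χ² = 0.1569 + 0.2300 + 0.0002 = 0.3871 ≈ 0.387
Degrees of freedom = 3 − 1 = 2; critical value at α = 0.01 is 9.21.
Since 0.387 < 9.21, we fail to reject the null hypothesis — the data are consistent with the 9:6:1 ratio.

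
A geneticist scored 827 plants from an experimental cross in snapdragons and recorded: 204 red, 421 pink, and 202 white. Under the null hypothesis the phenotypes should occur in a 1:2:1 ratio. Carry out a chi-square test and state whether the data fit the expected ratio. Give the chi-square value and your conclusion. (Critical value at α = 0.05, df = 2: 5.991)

0.282; consistent

Expected counts for N = 827 under a 1:2:1 ratio (total parts = 4):
  red: 827 × 1/4 = 206.75
  pink: 827 × 2/4 = 413.5
  white: 827 × 1/4 = 206.75
χ² = Σ (O − E)² / E
  red: (204 − 206.75)² / 206.75 = 0.0366
  pink: (421 − 413.5)² / 413.5 = 0.1360
  white: (202 − 206.75)² / 206.75 = 0.1091
χ² = 0.0366 + 0.1360 + 0.1091 = 0.2817 ≈ 0.282
Degrees of freedom = 3 − 1 = 2; critical value at α = 0.05 is 5.991.
Since 0.282 < 5.991, we fail to reject the null hypothesis — the data are consistent with the 1:2:1 ratio.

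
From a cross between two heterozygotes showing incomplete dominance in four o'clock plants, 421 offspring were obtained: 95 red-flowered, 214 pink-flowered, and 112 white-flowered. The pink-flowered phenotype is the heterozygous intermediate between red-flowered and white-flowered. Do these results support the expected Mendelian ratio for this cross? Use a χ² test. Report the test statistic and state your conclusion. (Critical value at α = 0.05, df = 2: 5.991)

1.489; consistent

With incomplete dominance, a heterozygote × heterozygote cross gives a 1:2:1 phenotypic ratio.
Under the 1:2:1 hypothesis (Σ ratio = 4, N = 421):
  red-flowered: 421 × 1/4 = 105.25
  pink-flowered: 421 × 2/4 = 210.5
  white-flowered: 421 × 1/4 = 105.25
χ² = Σ (O − E)² / E
  red-flowered: (95 − 105.25)² / 105.25 = 0.9982
  pink-flowered: (214 − 210.5)² / 210.5 = 0.0582
  white-flowered: (112 − 105.25)² / 105.25 = 0.4329
χ² = 0.9982 + 0.0582 + 0.4329 = 1.4893 ≈ 1.489
Degrees of freedom = 3 − 1 = 2; critical value at α = 0.05 is 5.991.
Since 1.489 < 5.991, we fail to reject the null hypothesis — the data are consistent with the 1:2:1 ratio.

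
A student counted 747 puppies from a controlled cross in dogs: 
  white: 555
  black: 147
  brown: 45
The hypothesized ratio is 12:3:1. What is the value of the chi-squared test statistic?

Under the 12:3:1 hypothesis (Σ ratio = 16, N = 747):
  white: 747 × 12/16 = 560.25
  black: 747 × 3/16 = 140.0625
  brown: 747 × 1/16 = 46.6875
χ² = Σ (O − E)² / E
  white: (555 − 560.25)² / 560.25 = 0.0492
  black: (147 − 140.0625)² / 140.0625 = 0.3436
  brown: (45 − 46.6875)² / 46.6875 = 0.0610
χ² = 0.0492 + 0.3436 + 0.0610 = 0.4538 ≈ 0.454

0.454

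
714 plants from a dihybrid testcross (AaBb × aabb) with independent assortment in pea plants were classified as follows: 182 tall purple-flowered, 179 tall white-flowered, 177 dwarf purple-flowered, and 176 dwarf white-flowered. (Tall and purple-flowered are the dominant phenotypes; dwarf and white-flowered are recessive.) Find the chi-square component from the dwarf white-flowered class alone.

0.035

A dihybrid testcross with independent assortment gives a 1:1:1:1 ratio.
The 1:1:1:1 ratio has 4 parts, so with N = 714 the expected counts are:
  tall purple-flowered: 714 × 1/4 = 178.5
  tall white-flowered: 714 × 1/4 = 178.5
  dwarf purple-flowered: 714 × 1/4 = 178.5
  dwarf white-flowered: 714 × 1/4 = 178.5
Contribution of dwarf white-flowered: (176 − 178.5)² / 178.5 = 0.0350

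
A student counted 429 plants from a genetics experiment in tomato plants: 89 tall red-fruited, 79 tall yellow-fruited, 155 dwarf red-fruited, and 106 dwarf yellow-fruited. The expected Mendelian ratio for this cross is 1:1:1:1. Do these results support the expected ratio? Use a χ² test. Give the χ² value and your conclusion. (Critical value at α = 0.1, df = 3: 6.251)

Expected counts for N = 429 under a 1:1:1:1 ratio (total parts = 4):
  tall red-fruited: 429 × 1/4 = 107.25
  tall yellow-fruited: 429 × 1/4 = 107.25
  dwarf red-fruited: 429 × 1/4 = 107.25
  dwarf yellow-fruited: 429 × 1/4 = 107.25
χ² = Σ (O − E)² / E
  tall red-fruited: (89 − 107.25)² / 107.25 = 3.1055
  tall yellow-fruited: (79 − 107.25)² / 107.25 = 7.4411
  dwarf red-fruited: (155 − 107.25)² / 107.25 = 21.2593
  dwarf yellow-fruited: (106 − 107.25)² / 107.25 = 0.0146
χ² = 3.1055 + 7.4411 + 21.2593 + 0.0146 = 31.8205 ≈ 31.821
Degrees of freedom = 4 − 1 = 3; critical value at α = 0.1 is 6.251.
Since 31.821 > 6.251, we reject the null hypothesis — the data do not fit the 1:1:1:1 ratio.

31.821; not consistent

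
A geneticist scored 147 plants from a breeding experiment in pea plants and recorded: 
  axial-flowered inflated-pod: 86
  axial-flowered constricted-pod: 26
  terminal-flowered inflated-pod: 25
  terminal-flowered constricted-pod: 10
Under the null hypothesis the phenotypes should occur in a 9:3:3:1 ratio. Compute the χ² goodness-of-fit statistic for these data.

Under the 9:3:3:1 hypothesis (Σ ratio = 16, N = 147):
  axial-flowered inflated-pod: 147 × 9/16 = 82.6875
  axial-flowered constricted-pod: 147 × 3/16 = 27.5625
  terminal-flowered inflated-pod: 147 × 3/16 = 27.5625
  terminal-flowered constricted-pod: 147 × 1/16 = 9.1875
χ² = Σ (O − E)² / E
  axial-flowered inflated-pod: (86 − 82.6875)² / 82.6875 = 0.1327
  axial-flowered constricted-pod: (26 − 27.5625)² / 27.5625 = 0.0886
  terminal-flowered inflated-pod: (25 − 27.5625)² / 27.5625 = 0.2382
  terminal-flowered constricted-pod: (10 − 9.1875)² / 9.1875 = 0.0719
χ² = 0.1327 + 0.0886 + 0.2382 + 0.0719 = 0.5314 ≈ 0.531

0.531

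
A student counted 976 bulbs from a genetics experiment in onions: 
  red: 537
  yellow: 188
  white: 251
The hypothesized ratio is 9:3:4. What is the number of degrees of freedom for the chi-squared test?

2

A goodness-of-fit test with 3 phenotype classes has df = 3 − 1 = 2.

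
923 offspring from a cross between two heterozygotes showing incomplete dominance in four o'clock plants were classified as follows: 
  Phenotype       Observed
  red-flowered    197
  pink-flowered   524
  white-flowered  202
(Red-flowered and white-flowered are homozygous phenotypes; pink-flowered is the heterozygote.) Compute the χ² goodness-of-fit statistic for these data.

With incomplete dominance, a heterozygote × heterozygote cross gives a 1:2:1 phenotypic ratio.
Expected counts for N = 923 under a 1:2:1 ratio (total parts = 4):
  red-flowered: 923 × 1/4 = 230.75
  pink-flowered: 923 × 2/4 = 461.5
  white-flowered: 923 × 1/4 = 230.75
χ² = Σ (O − E)² / E
  red-flowered: (197 − 230.75)² / 230.75 = 4.9363
  pink-flowered: (524 − 461.5)² / 461.5 = 8.4642
  white-flowered: (202 − 230.75)² / 230.75 = 3.5821
χ² = 4.9363 + 8.4642 + 3.5821 = 16.9826 ≈ 16.983

16.983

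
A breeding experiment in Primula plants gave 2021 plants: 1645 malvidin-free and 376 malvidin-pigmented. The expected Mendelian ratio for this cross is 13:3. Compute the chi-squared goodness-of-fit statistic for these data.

Total ratio parts = 16. Expected numbers out of 2021:
  malvidin-free: 2021 × 13/16 = 1642.0625
  malvidin-pigmented: 2021 × 3/16 = 378.9375
χ² = Σ (O − E)² / E
  malvidin-free: (1645 − 1642.0625)² / 1642.0625 = 0.0053
  malvidin-pigmented: (376 − 378.9375)² / 378.9375 = 0.0228
χ² = 0.0053 + 0.0228 = 0.0281 ≈ 0.028

0.028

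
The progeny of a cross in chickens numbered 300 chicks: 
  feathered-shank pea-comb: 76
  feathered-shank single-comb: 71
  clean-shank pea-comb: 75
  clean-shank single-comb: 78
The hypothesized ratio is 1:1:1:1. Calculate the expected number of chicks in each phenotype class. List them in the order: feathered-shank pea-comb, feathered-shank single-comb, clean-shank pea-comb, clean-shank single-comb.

75, 75, 75, 75

The 1:1:1:1 ratio has 4 parts, so with N = 300 the expected counts are:
  feathered-shank pea-comb: 300 × 1/4 = 75
  feathered-shank single-comb: 300 × 1/4 = 75
  clean-shank pea-comb: 300 × 1/4 = 75
  clean-shank single-comb: 300 × 1/4 = 75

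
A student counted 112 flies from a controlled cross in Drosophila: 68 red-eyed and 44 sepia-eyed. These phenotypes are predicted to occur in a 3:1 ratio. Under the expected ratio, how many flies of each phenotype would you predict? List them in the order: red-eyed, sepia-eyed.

The 3:1 ratio has 4 parts, so with N = 112 the expected counts are:
  red-eyed: 112 × 3/4 = 84
  sepia-eyed: 112 × 1/4 = 28

84, 28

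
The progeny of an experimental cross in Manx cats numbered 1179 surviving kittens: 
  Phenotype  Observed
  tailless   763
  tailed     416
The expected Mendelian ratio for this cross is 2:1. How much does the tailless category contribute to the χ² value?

Total ratio parts = 3. Expected numbers out of 1179:
  tailless: 1179 × 2/3 = 786
  tailed: 1179 × 1/3 = 393
Contribution of tailless: (763 − 786)² / 786 = 0.6730

0.673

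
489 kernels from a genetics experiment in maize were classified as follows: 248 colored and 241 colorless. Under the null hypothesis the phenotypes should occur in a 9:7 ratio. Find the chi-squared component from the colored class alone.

2.663

The 9:7 ratio has 16 parts, so with N = 489 the expected counts are:
  colored: 489 × 9/16 = 275.0625
  colorless: 489 × 7/16 = 213.9375
Contribution of colored: (248 − 275.0625)² / 275.0625 = 2.6626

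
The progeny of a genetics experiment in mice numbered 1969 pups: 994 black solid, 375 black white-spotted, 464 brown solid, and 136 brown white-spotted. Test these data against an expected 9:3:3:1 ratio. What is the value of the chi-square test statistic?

The 9:3:3:1 ratio has 16 parts, so with N = 1969 the expected counts are:
  black solid: 1969 × 9/16 = 1107.5625
  black white-spotted: 1969 × 3/16 = 369.1875
  brown solid: 1969 × 3/16 = 369.1875
  brown white-spotted: 1969 × 1/16 = 123.0625
χ² = Σ (O − E)² / E
  black solid: (994 − 1107.5625)² / 1107.5625 = 11.6440
  black white-spotted: (375 − 369.1875)² / 369.1875 = 0.0915
  brown solid: (464 − 369.1875)² / 369.1875 = 24.3492
  brown white-spotted: (136 − 123.0625)² / 123.0625 = 1.3601
χ² = 11.6440 + 0.0915 + 24.3492 + 1.3601 = 37.4448 ≈ 37.445

37.445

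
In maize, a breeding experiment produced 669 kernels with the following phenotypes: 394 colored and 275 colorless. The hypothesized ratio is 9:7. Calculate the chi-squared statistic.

Expected counts for N = 669 under a 9:7 ratio (total parts = 16):
  colored: 669 × 9/16 = 376.3125
  colorless: 669 × 7/16 = 292.6875
χ² = Σ (O − E)² / E
  colored: (394 − 376.3125)² / 376.3125 = 0.8314
  colorless: (275 − 292.6875)² / 292.6875 = 1.0689
χ² = 0.8314 + 1.0689 = 1.9003 ≈ 1.900

1.900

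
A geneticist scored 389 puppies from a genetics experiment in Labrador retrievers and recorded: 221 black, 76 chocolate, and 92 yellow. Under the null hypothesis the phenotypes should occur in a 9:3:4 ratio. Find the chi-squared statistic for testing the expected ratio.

0.434

Expected counts for N = 389 under a 9:3:4 ratio (total parts = 16):
  black: 389 × 9/16 = 218.8125
  chocolate: 389 × 3/16 = 72.9375
  yellow: 389 × 4/16 = 97.25
χ² = Σ (O − E)² / E
  black: (221 − 218.8125)² / 218.8125 = 0.0219
  chocolate: (76 − 72.9375)² / 72.9375 = 0.1286
  yellow: (92 − 97.25)² / 97.25 = 0.2834
χ² = 0.0219 + 0.1286 + 0.2834 = 0.4339 ≈ 0.434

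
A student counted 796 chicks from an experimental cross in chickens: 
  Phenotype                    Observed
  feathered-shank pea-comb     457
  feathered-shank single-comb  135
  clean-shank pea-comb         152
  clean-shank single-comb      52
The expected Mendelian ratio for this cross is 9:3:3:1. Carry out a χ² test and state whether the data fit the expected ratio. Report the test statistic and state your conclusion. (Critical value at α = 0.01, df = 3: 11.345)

1.704; consistent

Under the 9:3:3:1 hypothesis (Σ ratio = 16, N = 796):
  feathered-shank pea-comb: 796 × 9/16 = 447.75
  feathered-shank single-comb: 796 × 3/16 = 149.25
  clean-shank pea-comb: 796 × 3/16 = 149.25
  clean-shank single-comb: 796 × 1/16 = 49.75
χ² = Σ (O − E)² / E
  feathered-shank pea-comb: (457 − 447.75)² / 447.75 = 0.1911
  feathered-shank single-comb: (135 − 149.25)² / 149.25 = 1.3606
  clean-shank pea-comb: (152 − 149.25)² / 149.25 = 0.0507
  clean-shank single-comb: (52 − 49.75)² / 49.75 = 0.1018
χ² = 0.1911 + 1.3606 + 0.0507 + 0.1018 = 1.7042 ≈ 1.704
Degrees of freedom = 4 − 1 = 3; critical value at α = 0.01 is 11.345.
Since 1.704 < 11.345, we fail to reject the null hypothesis — the data are consistent with the 9:3:3:1 ratio.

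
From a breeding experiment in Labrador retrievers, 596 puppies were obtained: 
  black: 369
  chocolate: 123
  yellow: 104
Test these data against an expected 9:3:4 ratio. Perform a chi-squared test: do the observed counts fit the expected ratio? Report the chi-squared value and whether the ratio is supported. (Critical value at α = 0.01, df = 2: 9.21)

18.121; not consistent

The 9:3:4 ratio has 16 parts, so with N = 596 the expected counts are:
  black: 596 × 9/16 = 335.25
  chocolate: 596 × 3/16 = 111.75
  yellow: 596 × 4/16 = 149
χ² = Σ (O − E)² / E
  black: (369 − 335.25)² / 335.25 = 3.3977
  chocolate: (123 − 111.75)² / 111.75 = 1.1326
  yellow: (104 − 149)² / 149 = 13.5906
χ² = 3.3977 + 1.1326 + 13.5906 = 18.1209 ≈ 18.121
Degrees of freedom = 3 − 1 = 2; critical value at α = 0.01 is 9.21.
Since 18.121 > 9.21, we reject the null hypothesis — the data do not fit the 9:3:4 ratio.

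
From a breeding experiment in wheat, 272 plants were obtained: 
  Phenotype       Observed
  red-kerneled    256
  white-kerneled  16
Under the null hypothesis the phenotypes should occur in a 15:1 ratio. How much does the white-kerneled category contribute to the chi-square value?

0.059

Under the 15:1 hypothesis (Σ ratio = 16, N = 272):
  red-kerneled: 272 × 15/16 = 255
  white-kerneled: 272 × 1/16 = 17
Contribution of white-kerneled: (16 − 17)² / 17 = 0.0588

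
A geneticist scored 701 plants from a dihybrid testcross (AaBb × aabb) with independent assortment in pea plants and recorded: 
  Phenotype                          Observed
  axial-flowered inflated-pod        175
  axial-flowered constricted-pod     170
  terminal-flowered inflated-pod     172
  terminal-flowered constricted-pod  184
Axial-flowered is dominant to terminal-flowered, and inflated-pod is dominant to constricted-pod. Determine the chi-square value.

A dihybrid testcross with independent assortment gives a 1:1:1:1 ratio.
Total ratio parts = 4. Expected numbers out of 701:
  axial-flowered inflated-pod: 701 × 1/4 = 175.25
  axial-flowered constricted-pod: 701 × 1/4 = 175.25
  terminal-flowered inflated-pod: 701 × 1/4 = 175.25
  terminal-flowered constricted-pod: 701 × 1/4 = 175.25
χ² = Σ (O − E)² / E
  axial-flowered inflated-pod: (175 − 175.25)² / 175.25 = 0.0004
  axial-flowered constricted-pod: (170 − 175.25)² / 175.25 = 0.1573
  terminal-flowered inflated-pod: (172 − 175.25)² / 175.25 = 0.0603
  terminal-flowered constricted-pod: (184 − 175.25)² / 175.25 = 0.4369
χ² = 0.0004 + 0.1573 + 0.0603 + 0.4369 = 0.6549 ≈ 0.655

0.655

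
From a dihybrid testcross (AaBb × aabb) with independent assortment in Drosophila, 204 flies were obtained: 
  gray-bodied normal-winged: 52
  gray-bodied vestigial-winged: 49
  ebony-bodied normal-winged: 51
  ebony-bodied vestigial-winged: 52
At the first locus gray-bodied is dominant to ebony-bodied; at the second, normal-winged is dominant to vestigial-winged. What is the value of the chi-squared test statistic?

A dihybrid testcross with independent assortment gives a 1:1:1:1 ratio.
The 1:1:1:1 ratio has 4 parts, so with N = 204 the expected counts are:
  gray-bodied normal-winged: 204 × 1/4 = 51
  gray-bodied vestigial-winged: 204 × 1/4 = 51
  ebony-bodied normal-winged: 204 × 1/4 = 51
  ebony-bodied vestigial-winged: 204 × 1/4 = 51
χ² = Σ (O − E)² / E
  gray-bodied normal-winged: (52 − 51)² / 51 = 0.0196
  gray-bodied vestigial-winged: (49 − 51)² / 51 = 0.0784
  ebony-bodied normal-winged: (51 − 51)² / 51 = 0.0000
  ebony-bodied vestigial-winged: (52 − 51)² / 51 = 0.0196
χ² = 0.0196 + 0.0784 + 0.0000 + 0.0196 = 0.1176 ≈ 0.118

0.118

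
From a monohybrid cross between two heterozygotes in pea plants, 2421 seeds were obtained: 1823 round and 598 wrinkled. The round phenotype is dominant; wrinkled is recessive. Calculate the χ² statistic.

0.116

For a monohybrid cross between heterozygotes with complete dominance, the expected phenotypic ratio is 3:1.
The 3:1 ratio has 4 parts, so with N = 2421 the expected counts are:
  round: 2421 × 3/4 = 1815.75
  wrinkled: 2421 × 1/4 = 605.25
χ² = Σ (O − E)² / E
  round: (1823 − 1815.75)² / 1815.75 = 0.0289
  wrinkled: (598 − 605.25)² / 605.25 = 0.0868
χ² = 0.0289 + 0.0868 = 0.1157 ≈ 0.116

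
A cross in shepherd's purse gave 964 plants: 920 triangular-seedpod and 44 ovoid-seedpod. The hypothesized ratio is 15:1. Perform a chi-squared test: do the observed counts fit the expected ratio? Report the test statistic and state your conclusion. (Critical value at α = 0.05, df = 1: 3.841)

4.675; not consistent

The 15:1 ratio has 16 parts, so with N = 964 the expected counts are:
  triangular-seedpod: 964 × 15/16 = 903.75
  ovoid-seedpod: 964 × 1/16 = 60.25
χ² = Σ (O − E)² / E
  triangular-seedpod: (920 − 903.75)² / 903.75 = 0.2922
  ovoid-seedpod: (44 − 60.25)² / 60.25 = 4.3828
χ² = 0.2922 + 4.3828 = 4.675
Degrees of freedom = 2 − 1 = 1; critical value at α = 0.05 is 3.841.
Since 4.675 > 3.841, we reject the null hypothesis — the data do not fit the 15:1 ratio.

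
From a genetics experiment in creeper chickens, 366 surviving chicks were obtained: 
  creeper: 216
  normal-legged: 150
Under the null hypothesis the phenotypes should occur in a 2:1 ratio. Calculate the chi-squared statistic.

9.639

Total ratio parts = 3. Expected numbers out of 366:
  creeper: 366 × 2/3 = 244
  normal-legged: 366 × 1/3 = 122
χ² = Σ (O − E)² / E
  creeper: (216 − 244)² / 244 = 3.2131
  normal-legged: (150 − 122)² / 122 = 6.4262
χ² = 3.2131 + 6.4262 = 9.6393 ≈ 9.639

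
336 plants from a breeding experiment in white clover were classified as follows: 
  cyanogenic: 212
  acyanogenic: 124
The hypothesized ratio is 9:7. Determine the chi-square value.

6.398

Under the 9:7 hypothesis (Σ ratio = 16, N = 336):
  cyanogenic: 336 × 9/16 = 189
  acyanogenic: 336 × 7/16 = 147
χ² = Σ (O − E)² / E
  cyanogenic: (212 − 189)² / 189 = 2.7989
  acyanogenic: (124 − 147)² / 147 = 3.5986
χ² = 2.7989 + 3.5986 = 6.3975 ≈ 6.398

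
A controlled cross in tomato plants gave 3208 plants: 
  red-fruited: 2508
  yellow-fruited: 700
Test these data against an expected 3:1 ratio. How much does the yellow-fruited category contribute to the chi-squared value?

12.973

Under the 3:1 hypothesis (Σ ratio = 4, N = 3208):
  red-fruited: 3208 × 3/4 = 2406
  yellow-fruited: 3208 × 1/4 = 802
Contribution of yellow-fruited: (700 − 802)² / 802 = 12.9726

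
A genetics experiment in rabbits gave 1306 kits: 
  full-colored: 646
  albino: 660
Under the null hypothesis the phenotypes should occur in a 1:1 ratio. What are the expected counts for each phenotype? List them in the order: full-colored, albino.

Total ratio parts = 2. Expected numbers out of 1306:
  full-colored: 1306 × 1/2 = 653
  albino: 1306 × 1/2 = 653

653, 653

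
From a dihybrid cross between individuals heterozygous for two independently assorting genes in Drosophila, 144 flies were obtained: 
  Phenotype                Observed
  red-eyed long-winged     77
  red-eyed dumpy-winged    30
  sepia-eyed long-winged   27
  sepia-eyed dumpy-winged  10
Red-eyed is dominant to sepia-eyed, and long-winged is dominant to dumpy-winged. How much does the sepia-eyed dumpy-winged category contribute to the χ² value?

A dihybrid F₂ with independent assortment and complete dominance at both loci gives a 9:3:3:1 phenotypic ratio.
Total ratio parts = 16. Expected numbers out of 144:
  red-eyed long-winged: 144 × 9/16 = 81
  red-eyed dumpy-winged: 144 × 3/16 = 27
  sepia-eyed long-winged: 144 × 3/16 = 27
  sepia-eyed dumpy-winged: 144 × 1/16 = 9
Contribution of sepia-eyed dumpy-winged: (10 − 9)² / 9 = 0.1111

0.111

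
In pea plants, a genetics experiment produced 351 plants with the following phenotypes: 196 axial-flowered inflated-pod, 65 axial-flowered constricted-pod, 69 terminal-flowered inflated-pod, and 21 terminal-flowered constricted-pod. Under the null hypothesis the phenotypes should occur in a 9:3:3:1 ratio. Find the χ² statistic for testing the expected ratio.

0.215

Total ratio parts = 16. Expected numbers out of 351:
  axial-flowered inflated-pod: 351 × 9/16 = 197.4375
  axial-flowered constricted-pod: 351 × 3/16 = 65.8125
  terminal-flowered inflated-pod: 351 × 3/16 = 65.8125
  terminal-flowered constricted-pod: 351 × 1/16 = 21.9375
χ² = Σ (O − E)² / E
  axial-flowered inflated-pod: (196 − 197.4375)² / 197.4375 = 0.0105
  axial-flowered constricted-pod: (65 − 65.8125)² / 65.8125 = 0.0100
  terminal-flowered inflated-pod: (69 − 65.8125)² / 65.8125 = 0.1544
  terminal-flowered constricted-pod: (21 − 21.9375)² / 21.9375 = 0.0401
χ² = 0.0105 + 0.0100 + 0.1544 + 0.0401 = 0.215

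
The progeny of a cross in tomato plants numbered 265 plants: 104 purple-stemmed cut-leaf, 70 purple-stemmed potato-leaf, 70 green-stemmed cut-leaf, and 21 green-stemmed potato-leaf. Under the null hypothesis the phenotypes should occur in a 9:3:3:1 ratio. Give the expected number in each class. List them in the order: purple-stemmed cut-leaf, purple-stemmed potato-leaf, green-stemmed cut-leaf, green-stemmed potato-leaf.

149.0625, 49.6875, 49.6875, 16.5625

Total ratio parts = 16. Expected numbers out of 265:
  purple-stemmed cut-leaf: 265 × 9/16 = 149.0625
  purple-stemmed potato-leaf: 265 × 3/16 = 49.6875
  green-stemmed cut-leaf: 265 × 3/16 = 49.6875
  green-stemmed potato-leaf: 265 × 1/16 = 16.5625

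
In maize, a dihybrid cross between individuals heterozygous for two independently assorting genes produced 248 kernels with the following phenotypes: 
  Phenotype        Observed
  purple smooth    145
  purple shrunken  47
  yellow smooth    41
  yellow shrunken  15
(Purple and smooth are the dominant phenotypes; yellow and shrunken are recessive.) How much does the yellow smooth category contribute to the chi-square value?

0.651

A dihybrid F₂ with independent assortment and complete dominance at both loci gives a 9:3:3:1 phenotypic ratio.
Under the 9:3:3:1 hypothesis (Σ ratio = 16, N = 248):
  purple smooth: 248 × 9/16 = 139.5
  purple shrunken: 248 × 3/16 = 46.5
  yellow smooth: 248 × 3/16 = 46.5
  yellow shrunken: 248 × 1/16 = 15.5
Contribution of yellow smooth: (41 − 46.5)² / 46.5 = 0.6505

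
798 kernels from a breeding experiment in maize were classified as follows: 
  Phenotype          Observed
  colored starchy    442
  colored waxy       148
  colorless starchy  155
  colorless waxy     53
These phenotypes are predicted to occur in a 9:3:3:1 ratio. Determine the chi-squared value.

Under the 9:3:3:1 hypothesis (Σ ratio = 16, N = 798):
  colored starchy: 798 × 9/16 = 448.875
  colored waxy: 798 × 3/16 = 149.625
  colorless starchy: 798 × 3/16 = 149.625
  colorless waxy: 798 × 1/16 = 49.875
χ² = Σ (O − E)² / E
  colored starchy: (442 − 448.875)² / 448.875 = 0.1053
  colored waxy: (148 − 149.625)² / 149.625 = 0.0176
  colorless starchy: (155 − 149.625)² / 149.625 = 0.1931
  colorless waxy: (53 − 49.875)² / 49.875 = 0.1958
χ² = 0.1053 + 0.0176 + 0.1931 + 0.1958 = 0.5118 ≈ 0.512

0.512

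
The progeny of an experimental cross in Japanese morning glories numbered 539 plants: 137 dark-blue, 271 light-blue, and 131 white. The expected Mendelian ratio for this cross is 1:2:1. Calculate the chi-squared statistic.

0.150

Under the 1:2:1 hypothesis (Σ ratio = 4, N = 539):
  dark-blue: 539 × 1/4 = 134.75
  light-blue: 539 × 2/4 = 269.5
  white: 539 × 1/4 = 134.75
χ² = Σ (O − E)² / E
  dark-blue: (137 − 134.75)² / 134.75 = 0.0376
  light-blue: (271 − 269.5)² / 269.5 = 0.0083
  white: (131 − 134.75)² / 134.75 = 0.1044
χ² = 0.0376 + 0.0083 + 0.1044 = 0.1503 ≈ 0.150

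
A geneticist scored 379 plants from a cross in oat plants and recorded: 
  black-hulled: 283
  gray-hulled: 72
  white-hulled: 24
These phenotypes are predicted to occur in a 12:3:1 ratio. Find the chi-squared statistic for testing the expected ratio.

Expected counts for N = 379 under a 12:3:1 ratio (total parts = 16):
  black-hulled: 379 × 12/16 = 284.25
  gray-hulled: 379 × 3/16 = 71.0625
  white-hulled: 379 × 1/16 = 23.6875
χ² = Σ (O − E)² / E
  black-hulled: (283 − 284.25)² / 284.25 = 0.0055
  gray-hulled: (72 − 71.0625)² / 71.0625 = 0.0124
  white-hulled: (24 − 23.6875)² / 23.6875 = 0.0041
χ² = 0.0055 + 0.0124 + 0.0041 = 0.022

0.022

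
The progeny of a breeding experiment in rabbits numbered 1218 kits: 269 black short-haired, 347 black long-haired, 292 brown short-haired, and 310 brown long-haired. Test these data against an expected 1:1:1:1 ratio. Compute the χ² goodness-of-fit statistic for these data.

Total ratio parts = 4. Expected numbers out of 1218:
  black short-haired: 1218 × 1/4 = 304.5
  black long-haired: 1218 × 1/4 = 304.5
  brown short-haired: 1218 × 1/4 = 304.5
  brown long-haired: 1218 × 1/4 = 304.5
χ² = Σ (O − E)² / E
  black short-haired: (269 − 304.5)² / 304.5 = 4.1388
  black long-haired: (347 − 304.5)² / 304.5 = 5.9319
  brown short-haired: (292 − 304.5)² / 304.5 = 0.5131
  brown long-haired: (310 − 304.5)² / 304.5 = 0.0993
χ² = 4.1388 + 5.9319 + 0.5131 + 0.0993 = 10.6831 ≈ 10.683

10.683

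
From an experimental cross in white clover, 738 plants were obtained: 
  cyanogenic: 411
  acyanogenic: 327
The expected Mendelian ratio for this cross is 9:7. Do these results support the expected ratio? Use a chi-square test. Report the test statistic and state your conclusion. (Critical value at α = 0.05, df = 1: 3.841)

Under the 9:7 hypothesis (Σ ratio = 16, N = 738):
  cyanogenic: 738 × 9/16 = 415.125
  acyanogenic: 738 × 7/16 = 322.875
χ² = Σ (O − E)² / E
  cyanogenic: (411 − 415.125)² / 415.125 = 0.0410
  acyanogenic: (327 − 322.875)² / 322.875 = 0.0527
χ² = 0.0410 + 0.0527 = 0.0937 ≈ 0.094
Degrees of freedom = 2 − 1 = 1; critical value at α = 0.05 is 3.841.
Since 0.094 < 3.841, we fail to reject the null hypothesis — the data are consistent with the 9:7 ratio.

0.094; consistent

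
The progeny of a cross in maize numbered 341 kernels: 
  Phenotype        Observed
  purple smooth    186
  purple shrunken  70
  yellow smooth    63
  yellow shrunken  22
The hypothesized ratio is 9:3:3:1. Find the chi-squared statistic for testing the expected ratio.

Expected counts for N = 341 under a 9:3:3:1 ratio (total parts = 16):
  purple smooth: 341 × 9/16 = 191.8125
  purple shrunken: 341 × 3/16 = 63.9375
  yellow smooth: 341 × 3/16 = 63.9375
  yellow shrunken: 341 × 1/16 = 21.3125
χ² = Σ (O − E)² / E
  purple smooth: (186 − 191.8125)² / 191.8125 = 0.1761
  purple shrunken: (70 − 63.9375)² / 63.9375 = 0.5748
  yellow smooth: (63 − 63.9375)² / 63.9375 = 0.0137
  yellow shrunken: (22 − 21.3125)² / 21.3125 = 0.0222
χ² = 0.1761 + 0.5748 + 0.0137 + 0.0222 = 0.7868 ≈ 0.787

0.787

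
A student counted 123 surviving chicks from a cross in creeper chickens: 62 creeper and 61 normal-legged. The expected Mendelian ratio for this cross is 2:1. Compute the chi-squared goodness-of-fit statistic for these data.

Total ratio parts = 3. Expected numbers out of 123:
  creeper: 123 × 2/3 = 82
  normal-legged: 123 × 1/3 = 41
χ² = Σ (O − E)² / E
  creeper: (62 − 82)² / 82 = 4.8780
  normal-legged: (61 − 41)² / 41 = 9.7561
χ² = 4.8780 + 9.7561 = 14.6341 ≈ 14.634

14.634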